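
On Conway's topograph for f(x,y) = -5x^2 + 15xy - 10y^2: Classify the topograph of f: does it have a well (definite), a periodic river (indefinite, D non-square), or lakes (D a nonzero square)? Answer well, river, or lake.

D = b²−4ac = 15² − 4·(-5)·(-10) = 25
D = 5² is a perfect square ⇒ form factors over ℤ ⇒ lakes

lake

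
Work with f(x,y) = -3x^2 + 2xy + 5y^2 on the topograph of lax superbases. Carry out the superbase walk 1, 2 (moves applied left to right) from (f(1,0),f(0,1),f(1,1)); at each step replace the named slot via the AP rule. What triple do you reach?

start (-3,5,4) = (f(1,0),f(0,1),f(1,1))
replace slot 1: 2·(5+4) − (-3) = 21 → (21,5,4)
replace slot 2: 2·(21+4) − 5 = 45 → (21,45,4)

21,45,4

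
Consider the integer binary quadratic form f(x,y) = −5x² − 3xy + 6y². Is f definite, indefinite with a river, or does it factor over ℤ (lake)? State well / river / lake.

D = b²−4ac = (-3)² − 4·(-5)·6 = 129
D > 0 non-square ⇒ indefinite ⇒ periodic river

river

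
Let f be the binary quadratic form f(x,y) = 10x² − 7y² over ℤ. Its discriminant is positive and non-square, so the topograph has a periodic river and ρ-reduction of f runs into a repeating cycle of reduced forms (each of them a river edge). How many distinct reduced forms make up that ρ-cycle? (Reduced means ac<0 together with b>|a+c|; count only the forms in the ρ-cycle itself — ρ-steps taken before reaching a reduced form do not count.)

D = 280, ⌊√D⌋ = 16
descent: ρ → (-7,14,3)  [lands on river]
river: ρ → (3,16,-2)
river: ρ → (-2,16,3)
river: ρ → (3,14,-7)
ρ-cycle length = 4 (tail of 1 descent step not counted)

4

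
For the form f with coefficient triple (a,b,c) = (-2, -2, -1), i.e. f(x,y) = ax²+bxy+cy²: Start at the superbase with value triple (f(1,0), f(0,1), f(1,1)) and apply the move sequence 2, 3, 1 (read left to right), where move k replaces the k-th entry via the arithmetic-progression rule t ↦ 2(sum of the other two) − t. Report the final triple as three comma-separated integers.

start (-2,-1,-5) = (f(1,0),f(0,1),f(1,1))
replace slot 2: 2·((-2)+(-5)) − (-1) = -13 → (-2,-13,-5)
replace slot 3: 2·((-2)+(-13)) − (-5) = -25 → (-2,-13,-25)
replace slot 1: 2·((-13)+(-25)) − (-2) = -74 → (-74,-13,-25)

-74,-13,-25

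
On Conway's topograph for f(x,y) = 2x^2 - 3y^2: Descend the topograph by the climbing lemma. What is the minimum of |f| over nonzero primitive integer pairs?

descent: ρ → (-3,0,2)
descent: ρ → (2,4,-1)  [lands on river]
river: ρ → (-1,4,2)
closes: descent 2, river 2
min |a| on river = 1

1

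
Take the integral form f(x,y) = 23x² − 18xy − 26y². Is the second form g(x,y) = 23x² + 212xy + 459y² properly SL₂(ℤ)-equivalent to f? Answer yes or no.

D₁ = 2716, D₂ = 2716
river cycle of f (length 28): (-26, 18, 23), (23, 28, -21), (-21, 14, 30), (30, 46, -5), (-5, 44, 39), (39, 34, -10), (-10, 46, 15), (15, 44, -13), (-13, 34, 30), (30, 26, -17), … (18 more)
river cycle of g (length 28): (23, 28, -21), (-21, 14, 30), (30, 46, -5), (-5, 44, 39), (39, 34, -10), (-10, 46, 15), (15, 44, -13), (-13, 34, 30), (30, 26, -17), (-17, 42, 14), … (18 more)
cycles coincide ⇒ equivalent

yes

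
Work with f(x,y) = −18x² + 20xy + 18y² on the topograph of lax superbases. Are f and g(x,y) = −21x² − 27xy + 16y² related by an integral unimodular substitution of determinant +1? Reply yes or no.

D₁ = 1696, D₂ = 2073
discriminants differ ⇒ not SL₂(ℤ)-equivalent

no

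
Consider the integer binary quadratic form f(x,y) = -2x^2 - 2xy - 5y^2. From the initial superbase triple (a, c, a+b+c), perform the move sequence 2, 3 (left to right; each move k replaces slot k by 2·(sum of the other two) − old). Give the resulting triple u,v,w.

start (-2,-5,-9) = (f(1,0),f(0,1),f(1,1))
replace slot 2: 2·((-2)+(-9)) − (-5) = -17 → (-2,-17,-9)
replace slot 3: 2·((-2)+(-17)) − (-9) = -29 → (-2,-17,-29)

-2,-17,-29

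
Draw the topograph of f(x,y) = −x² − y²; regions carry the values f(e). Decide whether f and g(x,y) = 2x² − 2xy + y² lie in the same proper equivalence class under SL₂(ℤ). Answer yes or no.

D₁ = -4, D₂ = -4
f is negative-definite; reduce −f:
−f: reduced (well bottom): (1,0,1) with a≤c, −a<b≤a
flip sign back: reduced form of f is (-1,0,-1)
g: translate: b→2 (≡-2 mod 4), so (2,-2,1)→(2,2,1)
g: flip: (2,2,1)→(1,-2,2)
g: translate: b→0 (≡-2 mod 2), so (1,-2,2)→(1,0,1)
g: reduced (well bottom): (1,0,1) with a≤c, −a<b≤a
reduced forms (-1, 0, -1) vs (1, 0, 1) ⇒ inequivalent

no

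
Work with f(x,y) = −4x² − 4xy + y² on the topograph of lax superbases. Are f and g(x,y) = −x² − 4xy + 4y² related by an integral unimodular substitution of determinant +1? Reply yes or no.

D₁ = 32, D₂ = 32
river cycle of f (length 2): (1, 4, -4), (-4, 4, 1)
river cycle of g (length 2): (4, 4, -1), (-1, 4, 4)
cycles differ ⇒ inequivalent

no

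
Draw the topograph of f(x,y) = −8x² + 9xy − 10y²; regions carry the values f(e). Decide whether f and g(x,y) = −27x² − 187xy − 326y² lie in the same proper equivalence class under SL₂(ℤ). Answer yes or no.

D₁ = -239, D₂ = -239
f is negative-definite; reduce −f:
−f: translate: b→7 (≡-9 mod 16), so (8,-9,10)→(8,7,9)
−f: reduced (well bottom): (8,7,9) with a≤c, −a<b≤a
flip sign back: reduced form of f is (-8,-7,-9)
g is negative-definite; reduce −g:
−g: translate: b→25 (≡187 mod 54), so (27,187,326)→(27,25,8)
−g: flip: (27,25,8)→(8,-25,27)
−g: translate: b→7 (≡-25 mod 16), so (8,-25,27)→(8,7,9)
−g: reduced (well bottom): (8,7,9) with a≤c, −a<b≤a
flip sign back: reduced form of g is (-8,-7,-9)
reduced forms (-8, -7, -9) vs (-8, -7, -9) ⇒ equivalent

yes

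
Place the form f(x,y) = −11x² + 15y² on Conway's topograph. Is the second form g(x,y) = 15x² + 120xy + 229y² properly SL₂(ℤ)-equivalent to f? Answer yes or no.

D₁ = 660, D₂ = 660
river cycle of f (length 6): (-11, 22, 4), (4, 18, -21), (-21, 24, 1), (1, 24, -21), (-21, 18, 4), (4, 22, -11)
river cycle of g (length 6): (-11, 22, 4), (4, 18, -21), (-21, 24, 1), (1, 24, -21), (-21, 18, 4), (4, 22, -11)
cycles coincide ⇒ equivalent

yes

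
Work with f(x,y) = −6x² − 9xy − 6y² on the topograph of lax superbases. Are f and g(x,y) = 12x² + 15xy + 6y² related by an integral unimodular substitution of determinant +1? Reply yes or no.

D₁ = -63, D₂ = -63
f is negative-definite; reduce −f:
−f: translate: b→-3 (≡9 mod 12), so (6,9,6)→(6,-3,3)
−f: flip: (6,-3,3)→(3,3,6)
−f: reduced (well bottom): (3,3,6) with a≤c, −a<b≤a
flip sign back: reduced form of f is (-3,-3,-6)
g: translate: b→-9 (≡15 mod 24), so (12,15,6)→(12,-9,3)
g: flip: (12,-9,3)→(3,9,12)
g: translate: b→3 (≡9 mod 6), so (3,9,12)→(3,3,6)
g: reduced (well bottom): (3,3,6) with a≤c, −a<b≤a
reduced forms (-3, -3, -6) vs (3, 3, 6) ⇒ inequivalent

no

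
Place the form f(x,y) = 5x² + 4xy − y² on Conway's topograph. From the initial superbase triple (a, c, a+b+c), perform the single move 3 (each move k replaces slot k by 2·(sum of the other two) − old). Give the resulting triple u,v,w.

start (5,-1,8) = (f(1,0),f(0,1),f(1,1))
replace slot 3: 2·(5+(-1)) − 8 = 0 → (5,-1,0)

5,-1,0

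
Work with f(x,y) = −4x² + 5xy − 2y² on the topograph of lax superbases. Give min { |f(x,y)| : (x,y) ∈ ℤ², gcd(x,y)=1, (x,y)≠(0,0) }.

translate: b→3 (≡-5 mod 8), so (4,-5,2)→(4,3,1)
flip: (4,3,1)→(1,-3,4)
translate: b→1 (≡-3 mod 2), so (1,-3,4)→(1,1,2)
reduced (well bottom): (1,1,2) with a≤c, −a<b≤a
well minimum |f| = |-1| = 1 (negative-definite)

1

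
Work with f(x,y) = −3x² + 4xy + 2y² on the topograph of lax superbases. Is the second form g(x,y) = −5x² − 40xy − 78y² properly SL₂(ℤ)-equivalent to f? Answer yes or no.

D₁ = 40, D₂ = 40
river cycle of f (length 6): (2, 4, -3), (-3, 2, 3), (3, 4, -2), (-2, 4, 3), (3, 2, -3), (-3, 4, 2)
river cycle of g (length 6): (2, 4, -3), (-3, 2, 3), (3, 4, -2), (-2, 4, 3), (3, 2, -3), (-3, 4, 2)
cycles coincide ⇒ equivalent

yes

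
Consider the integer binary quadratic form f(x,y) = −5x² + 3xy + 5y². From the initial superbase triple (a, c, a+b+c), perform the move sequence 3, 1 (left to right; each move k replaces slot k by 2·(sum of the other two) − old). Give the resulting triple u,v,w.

start (-5,5,3) = (f(1,0),f(0,1),f(1,1))
replace slot 3: 2·((-5)+5) − 3 = -3 → (-5,5,-3)
replace slot 1: 2·(5+(-3)) − (-5) = 9 → (9,5,-3)

9,5,-3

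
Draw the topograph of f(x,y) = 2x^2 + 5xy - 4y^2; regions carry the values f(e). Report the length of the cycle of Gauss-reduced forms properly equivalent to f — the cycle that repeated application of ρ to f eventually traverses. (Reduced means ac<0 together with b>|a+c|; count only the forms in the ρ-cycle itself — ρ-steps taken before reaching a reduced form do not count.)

D = 57, ⌊√D⌋ = 7
river: ρ → (-4,3,3)
river: ρ → (3,3,-4)
river: ρ → (-4,5,2)
river: ρ → (2,7,-1)
river: ρ → (-1,7,2)
river: ρ → (2,5,-4)
ρ-cycle length = 6 (tail of 0 descent steps not counted)

6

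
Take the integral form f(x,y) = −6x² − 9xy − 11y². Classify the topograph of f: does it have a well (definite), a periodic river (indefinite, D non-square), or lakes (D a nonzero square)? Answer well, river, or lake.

D = b²−4ac = (-9)² − 4·(-6)·(-11) = -183
D < 0 ⇒ definite ⇒ every region one sign ⇒ single well

well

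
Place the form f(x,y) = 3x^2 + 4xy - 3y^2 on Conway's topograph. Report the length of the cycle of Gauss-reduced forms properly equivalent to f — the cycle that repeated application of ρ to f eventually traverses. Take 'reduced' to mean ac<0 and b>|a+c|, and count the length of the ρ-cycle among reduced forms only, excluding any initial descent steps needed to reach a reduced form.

D = 52, ⌊√D⌋ = 7
river: ρ → (-3,2,4)
river: ρ → (4,6,-1)
river: ρ → (-1,6,4)
river: ρ → (4,2,-3)
river: ρ → (-3,4,3)
river: ρ → (3,2,-4)
river: ρ → (-4,6,1)
river: ρ → (1,6,-4)
river: ρ → (-4,2,3)
river: ρ → (3,4,-3)
ρ-cycle length = 10 (tail of 0 descent steps not counted)

10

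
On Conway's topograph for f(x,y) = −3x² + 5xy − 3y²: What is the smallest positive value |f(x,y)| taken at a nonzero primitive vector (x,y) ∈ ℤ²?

translate: b→1 (≡-5 mod 6), so (3,-5,3)→(3,1,1)
flip: (3,1,1)→(1,-1,3)
translate: b→1 (≡-1 mod 2), so (1,-1,3)→(1,1,3)
reduced (well bottom): (1,1,3) with a≤c, −a<b≤a
well minimum |f| = |-1| = 1 (negative-definite)

1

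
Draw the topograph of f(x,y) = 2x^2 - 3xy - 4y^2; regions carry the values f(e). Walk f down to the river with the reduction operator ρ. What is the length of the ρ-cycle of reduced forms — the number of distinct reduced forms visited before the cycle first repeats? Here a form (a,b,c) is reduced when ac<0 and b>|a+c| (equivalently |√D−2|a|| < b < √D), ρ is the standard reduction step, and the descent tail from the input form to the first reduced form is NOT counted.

D = 41, ⌊√D⌋ = 6
descent: ρ → (-4,3,2)  [lands on river]
river: ρ → (2,5,-2)
river: ρ → (-2,3,4)
river: ρ → (4,5,-1)
river: ρ → (-1,5,4)
river: ρ → (4,3,-2)
river: ρ → (-2,5,2)
river: ρ → (2,3,-4)
river: ρ → (-4,5,1)
river: ρ → (1,5,-4)
ρ-cycle length = 10 (tail of 1 descent step not counted)

10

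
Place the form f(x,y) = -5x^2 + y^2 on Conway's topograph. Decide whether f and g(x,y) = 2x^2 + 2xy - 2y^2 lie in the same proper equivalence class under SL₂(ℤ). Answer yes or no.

D₁ = 20, D₂ = 20
river cycle of f (length 2): (1, 4, -1), (-1, 4, 1)
river cycle of g (length 2): (-2, 2, 2), (2, 2, -2)
cycles differ ⇒ inequivalent

no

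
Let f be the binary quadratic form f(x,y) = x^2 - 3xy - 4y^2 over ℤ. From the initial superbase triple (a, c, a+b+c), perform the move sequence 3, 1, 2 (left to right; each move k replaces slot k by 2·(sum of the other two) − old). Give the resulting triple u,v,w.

start (1,-4,-6) = (f(1,0),f(0,1),f(1,1))
replace slot 3: 2·(1+(-4)) − (-6) = 0 → (1,-4,0)
replace slot 1: 2·((-4)+0) − 1 = -9 → (-9,-4,0)
replace slot 2: 2·((-9)+0) − (-4) = -14 → (-9,-14,0)

-9,-14,0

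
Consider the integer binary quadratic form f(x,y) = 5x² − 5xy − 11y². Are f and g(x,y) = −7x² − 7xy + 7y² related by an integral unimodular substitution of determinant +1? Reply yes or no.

D₁ = 245, D₂ = 245
river cycle of f (length 2): (5, 15, -1), (-1, 15, 5)
river cycle of g (length 2): (7, 7, -7), (-7, 7, 7)
cycles differ ⇒ inequivalent

no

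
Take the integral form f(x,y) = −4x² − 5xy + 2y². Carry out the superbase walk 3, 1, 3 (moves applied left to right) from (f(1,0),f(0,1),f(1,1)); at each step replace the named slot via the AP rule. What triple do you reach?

start (-4,2,-7) = (f(1,0),f(0,1),f(1,1))
replace slot 3: 2·((-4)+2) − (-7) = 3 → (-4,2,3)
replace slot 1: 2·(2+3) − (-4) = 14 → (14,2,3)
replace slot 3: 2·(14+2) − 3 = 29 → (14,2,29)

14,2,29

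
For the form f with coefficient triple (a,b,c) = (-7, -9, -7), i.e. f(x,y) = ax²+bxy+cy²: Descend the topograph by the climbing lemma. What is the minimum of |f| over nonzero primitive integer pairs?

translate: b→-5 (≡9 mod 14), so (7,9,7)→(7,-5,5)
flip: (7,-5,5)→(5,5,7)
reduced (well bottom): (5,5,7) with a≤c, −a<b≤a
well minimum |f| = |-5| = 5 (negative-definite)

5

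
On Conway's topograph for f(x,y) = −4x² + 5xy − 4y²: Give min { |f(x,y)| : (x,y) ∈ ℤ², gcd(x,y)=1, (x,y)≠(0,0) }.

translate: b→3 (≡-5 mod 8), so (4,-5,4)→(4,3,3)
flip: (4,3,3)→(3,-3,4)
translate: b→3 (≡-3 mod 6), so (3,-3,4)→(3,3,4)
reduced (well bottom): (3,3,4) with a≤c, −a<b≤a
well minimum |f| = |-3| = 3 (negative-definite)

3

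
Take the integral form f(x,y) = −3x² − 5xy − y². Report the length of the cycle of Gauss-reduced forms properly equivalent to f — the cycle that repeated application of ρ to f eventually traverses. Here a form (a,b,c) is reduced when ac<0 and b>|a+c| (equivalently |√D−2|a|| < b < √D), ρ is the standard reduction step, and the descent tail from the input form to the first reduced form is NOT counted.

D = 13, ⌊√D⌋ = 3
descent: ρ → (-1,3,1)  [lands on river]
river: ρ → (1,3,-1)
ρ-cycle length = 2 (tail of 1 descent step not counted)

2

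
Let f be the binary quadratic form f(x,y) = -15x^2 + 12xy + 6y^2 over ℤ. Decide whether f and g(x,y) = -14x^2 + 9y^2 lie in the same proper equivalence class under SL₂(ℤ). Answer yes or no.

D₁ = 504, D₂ = 504
river cycle of f (length 4): (6, 12, -15), (-15, 18, 3), (3, 18, -15), (-15, 12, 6)
river cycle of g (length 4): (9, 18, -5), (-5, 22, 1), (1, 22, -5), (-5, 18, 9)
cycles differ ⇒ inequivalent

no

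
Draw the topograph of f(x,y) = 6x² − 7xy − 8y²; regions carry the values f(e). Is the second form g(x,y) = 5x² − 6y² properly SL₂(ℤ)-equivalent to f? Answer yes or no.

D₁ = 241, D₂ = 120
discriminants differ ⇒ not SL₂(ℤ)-equivalent

no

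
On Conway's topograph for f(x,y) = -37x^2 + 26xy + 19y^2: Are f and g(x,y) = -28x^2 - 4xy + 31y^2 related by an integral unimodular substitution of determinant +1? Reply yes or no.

D₁ = 3488, D₂ = 3488
river cycle of f (length 10): (19, 50, -13), (-13, 54, 11), (11, 56, -8), (-8, 56, 11), (11, 54, -13), (-13, 50, 19), (19, 26, -37), (-37, 48, 8), (8, 48, -37), (-37, 26, 19)
river cycle of g (length 10): (31, 4, -28), (-28, 52, 7), (7, 46, -49), (-49, 52, 4), (4, 52, -49), (-49, 46, 7), (7, 52, -28), (-28, 4, 31), (31, 58, -1), (-1, 58, 31)
cycles differ ⇒ inequivalent

no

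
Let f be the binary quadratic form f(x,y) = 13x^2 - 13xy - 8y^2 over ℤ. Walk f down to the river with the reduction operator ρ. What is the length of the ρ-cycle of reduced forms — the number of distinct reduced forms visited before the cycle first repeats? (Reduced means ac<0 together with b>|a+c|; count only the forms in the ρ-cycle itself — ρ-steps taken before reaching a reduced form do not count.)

D = 585, ⌊√D⌋ = 24
descent: ρ → (-8,13,13)  [lands on river]
river: ρ → (13,13,-8)
river: ρ → (-8,19,7)
river: ρ → (7,23,-2)
river: ρ → (-2,21,18)
river: ρ → (18,15,-5)
river: ρ → (-5,15,18)
river: ρ → (18,21,-2)
river: ρ → (-2,23,7)
river: ρ → (7,19,-8)
ρ-cycle length = 10 (tail of 1 descent step not counted)

10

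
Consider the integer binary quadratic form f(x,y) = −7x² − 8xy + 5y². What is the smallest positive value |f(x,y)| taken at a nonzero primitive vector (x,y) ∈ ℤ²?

descent: ρ → (5,8,-7)  [lands on river]
river: ρ → (-7,6,6)
river: ρ → (6,6,-7)
river: ρ → (-7,8,5)
river: ρ → (5,12,-3)
river: ρ → (-3,12,5)
closes: descent 1, river 6
min |a| on river = 3

3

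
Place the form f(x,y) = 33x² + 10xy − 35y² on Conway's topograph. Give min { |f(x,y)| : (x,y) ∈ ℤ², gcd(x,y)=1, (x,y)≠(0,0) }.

river: ρ → (-35,60,8)
river: ρ → (8,68,-3)
river: ρ → (-3,64,52)
river: ρ → (52,40,-15)
river: ρ → (-15,50,37)
river: ρ → (37,24,-28)
river: ρ → (-28,32,33)
river: ρ → (33,34,-27)
river: ρ → (-27,20,40)
river: ρ → (40,60,-7)
river: ρ → (-7,66,13)
river: ρ → (13,64,-12)
river: ρ → (-12,56,33)
river: ρ → (33,10,-35)
closes: descent 0, river 14
min |a| on river = 3

3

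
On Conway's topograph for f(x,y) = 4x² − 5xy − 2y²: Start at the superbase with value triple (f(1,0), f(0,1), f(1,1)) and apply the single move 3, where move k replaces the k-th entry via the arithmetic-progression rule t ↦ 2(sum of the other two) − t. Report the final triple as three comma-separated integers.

start (4,-2,-3) = (f(1,0),f(0,1),f(1,1))
replace slot 3: 2·(4+(-2)) − (-3) = 7 → (4,-2,7)

4,-2,7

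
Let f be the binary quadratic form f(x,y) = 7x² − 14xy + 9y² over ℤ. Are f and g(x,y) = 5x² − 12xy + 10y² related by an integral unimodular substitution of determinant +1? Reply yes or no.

D₁ = -56, D₂ = -56
f: translate: b→0 (≡-14 mod 14), so (7,-14,9)→(7,0,2)
f: flip: (7,0,2)→(2,0,7)
f: reduced (well bottom): (2,0,7) with a≤c, −a<b≤a
g: translate: b→-2 (≡-12 mod 10), so (5,-12,10)→(5,-2,3)
g: flip: (5,-2,3)→(3,2,5)
g: reduced (well bottom): (3,2,5) with a≤c, −a<b≤a
reduced forms (2, 0, 7) vs (3, 2, 5) ⇒ inequivalent

no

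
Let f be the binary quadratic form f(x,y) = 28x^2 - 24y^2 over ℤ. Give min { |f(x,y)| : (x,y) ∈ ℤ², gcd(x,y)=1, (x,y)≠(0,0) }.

descent: ρ → (-24,48,4)  [lands on river]
river: ρ → (4,48,-24)
closes: descent 1, river 2
min |a| on river = 4

4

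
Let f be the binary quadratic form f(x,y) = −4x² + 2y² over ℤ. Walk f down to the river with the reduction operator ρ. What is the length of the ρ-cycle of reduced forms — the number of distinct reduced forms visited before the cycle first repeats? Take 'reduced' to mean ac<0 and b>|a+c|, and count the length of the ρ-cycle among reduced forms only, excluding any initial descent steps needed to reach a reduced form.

D = 32, ⌊√D⌋ = 5
descent: ρ → (2,4,-2)  [lands on river]
river: ρ → (-2,4,2)
ρ-cycle length = 2 (tail of 1 descent step not counted)

2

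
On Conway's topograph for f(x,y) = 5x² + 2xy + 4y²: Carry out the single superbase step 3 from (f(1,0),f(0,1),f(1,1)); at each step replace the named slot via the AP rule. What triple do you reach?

start (5,4,11) = (f(1,0),f(0,1),f(1,1))
replace slot 3: 2·(5+4) − 11 = 7 → (5,4,7)

5,4,7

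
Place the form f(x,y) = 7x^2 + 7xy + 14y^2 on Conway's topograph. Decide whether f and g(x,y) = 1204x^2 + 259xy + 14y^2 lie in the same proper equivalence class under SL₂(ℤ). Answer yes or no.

D₁ = -343, D₂ = -343
f: reduced (well bottom): (7,7,14) with a≤c, −a<b≤a
g: flip: (1204,259,14)→(14,-259,1204)
g: translate: b→-7 (≡-259 mod 28), so (14,-259,1204)→(14,-7,7)
g: flip: (14,-7,7)→(7,7,14)
g: reduced (well bottom): (7,7,14) with a≤c, −a<b≤a
reduced forms (7, 7, 14) vs (7, 7, 14) ⇒ equivalent

yes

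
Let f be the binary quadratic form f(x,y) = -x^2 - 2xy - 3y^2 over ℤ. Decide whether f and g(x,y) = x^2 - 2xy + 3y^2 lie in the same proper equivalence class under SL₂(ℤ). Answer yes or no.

D₁ = -8, D₂ = -8
f is negative-definite; reduce −f:
−f: translate: b→0 (≡2 mod 2), so (1,2,3)→(1,0,2)
−f: reduced (well bottom): (1,0,2) with a≤c, −a<b≤a
flip sign back: reduced form of f is (-1,0,-2)
g: translate: b→0 (≡-2 mod 2), so (1,-2,3)→(1,0,2)
g: reduced (well bottom): (1,0,2) with a≤c, −a<b≤a
reduced forms (-1, 0, -2) vs (1, 0, 2) ⇒ inequivalent

no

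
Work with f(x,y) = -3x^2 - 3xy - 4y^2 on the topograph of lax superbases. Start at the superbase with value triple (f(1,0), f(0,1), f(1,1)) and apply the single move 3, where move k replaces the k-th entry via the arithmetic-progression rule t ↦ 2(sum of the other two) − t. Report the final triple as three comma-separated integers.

start (-3,-4,-10) = (f(1,0),f(0,1),f(1,1))
replace slot 3: 2·((-3)+(-4)) − (-10) = -4 → (-3,-4,-4)

-3,-4,-4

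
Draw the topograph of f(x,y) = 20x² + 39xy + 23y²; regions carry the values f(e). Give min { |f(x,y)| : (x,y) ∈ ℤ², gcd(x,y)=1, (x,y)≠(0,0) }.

translate: b→-1 (≡39 mod 40), so (20,39,23)→(20,-1,4)
flip: (20,-1,4)→(4,1,20)
reduced (well bottom): (4,1,20) with a≤c, −a<b≤a
well minimum = a = 4

4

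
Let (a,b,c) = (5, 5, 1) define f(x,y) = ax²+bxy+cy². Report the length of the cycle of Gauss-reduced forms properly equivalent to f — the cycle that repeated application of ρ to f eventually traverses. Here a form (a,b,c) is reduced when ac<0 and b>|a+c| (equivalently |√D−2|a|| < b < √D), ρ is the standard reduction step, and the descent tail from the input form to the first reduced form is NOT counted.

D = 5, ⌊√D⌋ = 2
descent: ρ → (1,1,-1)  [lands on river]
river: ρ → (-1,1,1)
ρ-cycle length = 2 (tail of 1 descent step not counted)

2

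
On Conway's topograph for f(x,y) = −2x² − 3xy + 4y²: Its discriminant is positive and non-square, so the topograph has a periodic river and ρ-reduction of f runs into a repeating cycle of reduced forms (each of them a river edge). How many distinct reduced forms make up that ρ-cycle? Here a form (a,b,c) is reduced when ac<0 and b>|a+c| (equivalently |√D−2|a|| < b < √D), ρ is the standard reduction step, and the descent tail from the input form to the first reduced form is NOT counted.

D = 41, ⌊√D⌋ = 6
descent: ρ → (4,3,-2)  [lands on river]
river: ρ → (-2,5,2)
river: ρ → (2,3,-4)
river: ρ → (-4,5,1)
river: ρ → (1,5,-4)
river: ρ → (-4,3,2)
river: ρ → (2,5,-2)
river: ρ → (-2,3,4)
river: ρ → (4,5,-1)
river: ρ → (-1,5,4)
ρ-cycle length = 10 (tail of 1 descent step not counted)

10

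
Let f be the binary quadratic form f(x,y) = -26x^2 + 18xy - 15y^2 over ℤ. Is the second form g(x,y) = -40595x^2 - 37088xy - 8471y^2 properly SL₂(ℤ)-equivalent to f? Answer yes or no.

D₁ = -1236, D₂ = -1236
f is negative-definite; reduce −f:
−f: flip: (26,-18,15)→(15,18,26)
−f: translate: b→-12 (≡18 mod 30), so (15,18,26)→(15,-12,23)
−f: reduced (well bottom): (15,-12,23) with a≤c, −a<b≤a
flip sign back: reduced form of f is (-15,12,-23)
g is negative-definite; reduce −g:
−g: flip: (40595,37088,8471)→(8471,-37088,40595)
−g: translate: b→-3204 (≡-37088 mod 16942), so (8471,-37088,40595)→(8471,-3204,303)
−g: flip: (8471,-3204,303)→(303,3204,8471)
−g: translate: b→174 (≡3204 mod 606), so (303,3204,8471)→(303,174,26)
−g: flip: (303,174,26)→(26,-174,303)
−g: translate: b→-18 (≡-174 mod 52), so (26,-174,303)→(26,-18,15)
−g: flip: (26,-18,15)→(15,18,26)
−g: translate: b→-12 (≡18 mod 30), so (15,18,26)→(15,-12,23)
−g: reduced (well bottom): (15,-12,23) with a≤c, −a<b≤a
flip sign back: reduced form of g is (-15,12,-23)
reduced forms (-15, 12, -23) vs (-15, 12, -23) ⇒ equivalent

yes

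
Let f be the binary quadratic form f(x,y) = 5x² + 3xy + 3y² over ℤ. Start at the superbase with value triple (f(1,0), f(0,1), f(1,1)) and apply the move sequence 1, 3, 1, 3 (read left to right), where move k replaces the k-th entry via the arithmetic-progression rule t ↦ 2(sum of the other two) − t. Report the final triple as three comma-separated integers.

start (5,3,11) = (f(1,0),f(0,1),f(1,1))
replace slot 1: 2·(3+11) − 5 = 23 → (23,3,11)
replace slot 3: 2·(23+3) − 11 = 41 → (23,3,41)
replace slot 1: 2·(3+41) − 23 = 65 → (65,3,41)
replace slot 3: 2·(65+3) − 41 = 95 → (65,3,95)

65,3,95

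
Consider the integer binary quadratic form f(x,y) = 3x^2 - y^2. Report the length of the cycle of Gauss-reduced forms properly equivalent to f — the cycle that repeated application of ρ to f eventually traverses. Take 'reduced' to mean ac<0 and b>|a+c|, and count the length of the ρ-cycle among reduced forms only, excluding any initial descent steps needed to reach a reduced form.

D = 12, ⌊√D⌋ = 3
descent: ρ → (-1,2,2)  [lands on river]
river: ρ → (2,2,-1)
ρ-cycle length = 2 (tail of 1 descent step not counted)

2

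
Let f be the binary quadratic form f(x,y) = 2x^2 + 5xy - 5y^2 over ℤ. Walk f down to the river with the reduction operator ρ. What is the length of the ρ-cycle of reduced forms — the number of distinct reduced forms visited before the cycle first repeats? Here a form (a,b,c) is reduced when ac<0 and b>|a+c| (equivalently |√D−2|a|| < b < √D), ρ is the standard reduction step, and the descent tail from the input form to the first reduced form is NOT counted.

D = 65, ⌊√D⌋ = 8
river: ρ → (-5,5,2)
river: ρ → (2,7,-2)
river: ρ → (-2,5,5)
river: ρ → (5,5,-2)
river: ρ → (-2,7,2)
river: ρ → (2,5,-5)
ρ-cycle length = 6 (tail of 0 descent steps not counted)

6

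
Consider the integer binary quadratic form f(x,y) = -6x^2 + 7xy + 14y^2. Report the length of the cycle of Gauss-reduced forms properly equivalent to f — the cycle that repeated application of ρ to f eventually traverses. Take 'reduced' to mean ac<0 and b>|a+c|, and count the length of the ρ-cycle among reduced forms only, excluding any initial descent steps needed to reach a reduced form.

D = 385, ⌊√D⌋ = 19
descent: ρ → (14,-7,-6)
descent: ρ → (-6,19,1)  [lands on river]
river: ρ → (1,19,-6)
river: ρ → (-6,17,4)
river: ρ → (4,15,-10)
river: ρ → (-10,5,9)
river: ρ → (9,13,-6)
river: ρ → (-6,11,11)
river: ρ → (11,11,-6)
river: ρ → (-6,13,9)
river: ρ → (9,5,-10)
river: ρ → (-10,15,4)
river: ρ → (4,17,-6)
ρ-cycle length = 12 (tail of 2 descent steps not counted)

12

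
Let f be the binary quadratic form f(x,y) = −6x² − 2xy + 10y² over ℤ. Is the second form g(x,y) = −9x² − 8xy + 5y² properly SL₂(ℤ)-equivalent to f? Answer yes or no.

D₁ = 244, D₂ = 244
river cycle of f (length 6): (-6, 10, 6), (6, 14, -2), (-2, 14, 6), (6, 10, -6), (-6, 14, 2), (2, 14, -6)
river cycle of g (length 22): (5, 8, -9), (-9, 10, 4), (4, 14, -3), (-3, 10, 12), (12, 14, -1), (-1, 14, 12), (12, 10, -3), (-3, 14, 4), (4, 10, -9), (-9, 8, 5), … (12 more)
cycles differ ⇒ inequivalent

no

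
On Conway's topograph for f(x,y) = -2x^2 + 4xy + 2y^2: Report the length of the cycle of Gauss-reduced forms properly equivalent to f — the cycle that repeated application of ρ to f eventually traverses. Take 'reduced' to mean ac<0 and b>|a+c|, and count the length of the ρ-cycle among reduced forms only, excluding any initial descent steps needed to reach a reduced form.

D = 32, ⌊√D⌋ = 5
river: ρ → (2,4,-2)
river: ρ → (-2,4,2)
ρ-cycle length = 2 (tail of 0 descent steps not counted)

2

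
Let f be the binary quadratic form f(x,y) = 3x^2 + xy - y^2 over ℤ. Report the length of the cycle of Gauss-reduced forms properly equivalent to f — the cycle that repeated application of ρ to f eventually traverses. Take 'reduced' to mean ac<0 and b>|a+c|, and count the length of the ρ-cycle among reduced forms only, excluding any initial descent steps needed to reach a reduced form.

D = 13, ⌊√D⌋ = 3
descent: ρ → (-1,3,1)  [lands on river]
river: ρ → (1,3,-1)
ρ-cycle length = 2 (tail of 1 descent step not counted)

2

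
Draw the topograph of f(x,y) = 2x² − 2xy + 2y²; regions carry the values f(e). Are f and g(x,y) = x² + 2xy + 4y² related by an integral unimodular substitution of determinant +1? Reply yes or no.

D₁ = -12, D₂ = -12
f: translate: b→2 (≡-2 mod 4), so (2,-2,2)→(2,2,2)
f: reduced (well bottom): (2,2,2) with a≤c, −a<b≤a
g: translate: b→0 (≡2 mod 2), so (1,2,4)→(1,0,3)
g: reduced (well bottom): (1,0,3) with a≤c, −a<b≤a
reduced forms (2, 2, 2) vs (1, 0, 3) ⇒ inequivalent

no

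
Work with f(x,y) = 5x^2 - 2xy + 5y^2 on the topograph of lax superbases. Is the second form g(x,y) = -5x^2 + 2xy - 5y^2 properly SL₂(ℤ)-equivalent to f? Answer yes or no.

D₁ = -96, D₂ = -96
f: flip: (5,-2,5)→(5,2,5)
f: reduced (well bottom): (5,2,5) with a≤c, −a<b≤a
g is negative-definite; reduce −g:
−g: flip: (5,-2,5)→(5,2,5)
−g: reduced (well bottom): (5,2,5) with a≤c, −a<b≤a
flip sign back: reduced form of g is (-5,-2,-5)
reduced forms (5, 2, 5) vs (-5, -2, -5) ⇒ inequivalent

no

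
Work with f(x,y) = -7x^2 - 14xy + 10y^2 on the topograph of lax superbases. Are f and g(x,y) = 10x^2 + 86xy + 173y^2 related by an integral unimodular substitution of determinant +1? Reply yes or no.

D₁ = 476, D₂ = 476
river cycle of f (length 8): (10, 14, -7), (-7, 14, 10), (10, 6, -11), (-11, 16, 5), (5, 14, -14), (-14, 14, 5), (5, 16, -11), (-11, 6, 10)
river cycle of g (length 8): (10, 6, -11), (-11, 16, 5), (5, 14, -14), (-14, 14, 5), (5, 16, -11), (-11, 6, 10), (10, 14, -7), (-7, 14, 10)
cycles coincide ⇒ equivalent

yes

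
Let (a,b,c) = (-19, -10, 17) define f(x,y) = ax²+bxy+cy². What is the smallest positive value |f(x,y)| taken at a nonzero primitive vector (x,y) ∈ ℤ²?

descent: ρ → (17,10,-19)  [lands on river]
river: ρ → (-19,28,8)
river: ρ → (8,36,-3)
river: ρ → (-3,36,8)
river: ρ → (8,28,-19)
river: ρ → (-19,10,17)
river: ρ → (17,24,-12)
river: ρ → (-12,24,17)
closes: descent 1, river 8
min |a| on river = 3

3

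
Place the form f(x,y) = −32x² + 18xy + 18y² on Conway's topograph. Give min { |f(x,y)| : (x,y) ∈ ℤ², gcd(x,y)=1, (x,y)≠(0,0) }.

river: ρ → (18,18,-32)
river: ρ → (-32,46,4)
river: ρ → (4,50,-8)
river: ρ → (-8,46,16)
river: ρ → (16,50,-2)
river: ρ → (-2,50,16)
river: ρ → (16,46,-8)
river: ρ → (-8,50,4)
river: ρ → (4,46,-32)
river: ρ → (-32,18,18)
closes: descent 0, river 10
min |a| on river = 2

2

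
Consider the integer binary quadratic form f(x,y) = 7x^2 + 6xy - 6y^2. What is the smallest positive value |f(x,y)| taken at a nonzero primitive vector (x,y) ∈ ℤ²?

river: ρ → (-6,6,7)
river: ρ → (7,8,-5)
river: ρ → (-5,12,3)
river: ρ → (3,12,-5)
river: ρ → (-5,8,7)
river: ρ → (7,6,-6)
closes: descent 0, river 6
min |a| on river = 3

3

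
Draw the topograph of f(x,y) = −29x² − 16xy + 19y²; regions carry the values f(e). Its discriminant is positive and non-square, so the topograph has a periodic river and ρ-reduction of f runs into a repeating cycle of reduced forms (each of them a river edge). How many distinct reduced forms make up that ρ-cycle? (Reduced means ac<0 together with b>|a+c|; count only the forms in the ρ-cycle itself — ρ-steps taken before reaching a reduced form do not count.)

D = 2460, ⌊√D⌋ = 49
descent: ρ → (19,16,-29)  [lands on river]
river: ρ → (-29,42,6)
river: ρ → (6,42,-29)
river: ρ → (-29,16,19)
river: ρ → (19,22,-26)
river: ρ → (-26,30,15)
river: ρ → (15,30,-26)
river: ρ → (-26,22,19)
ρ-cycle length = 8 (tail of 1 descent step not counted)

8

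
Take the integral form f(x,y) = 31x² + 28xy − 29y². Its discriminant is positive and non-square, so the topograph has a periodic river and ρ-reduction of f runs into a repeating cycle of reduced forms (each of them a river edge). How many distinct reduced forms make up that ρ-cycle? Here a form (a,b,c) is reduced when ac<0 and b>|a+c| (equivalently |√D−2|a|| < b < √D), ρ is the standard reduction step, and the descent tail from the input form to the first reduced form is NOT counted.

D = 4380, ⌊√D⌋ = 66
river: ρ → (-29,30,30)
river: ρ → (30,30,-29)
river: ρ → (-29,28,31)
river: ρ → (31,34,-26)
river: ρ → (-26,18,39)
river: ρ → (39,60,-5)
river: ρ → (-5,60,39)
river: ρ → (39,18,-26)
river: ρ → (-26,34,31)
river: ρ → (31,28,-29)
ρ-cycle length = 10 (tail of 0 descent steps not counted)

10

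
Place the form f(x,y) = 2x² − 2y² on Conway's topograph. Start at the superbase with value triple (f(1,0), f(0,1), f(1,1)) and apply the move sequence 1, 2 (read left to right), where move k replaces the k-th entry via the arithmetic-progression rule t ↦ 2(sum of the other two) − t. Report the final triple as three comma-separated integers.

start (2,-2,0) = (f(1,0),f(0,1),f(1,1))
replace slot 1: 2·((-2)+0) − 2 = -6 → (-6,-2,0)
replace slot 2: 2·((-6)+0) − (-2) = -10 → (-6,-10,0)

-6,-10,0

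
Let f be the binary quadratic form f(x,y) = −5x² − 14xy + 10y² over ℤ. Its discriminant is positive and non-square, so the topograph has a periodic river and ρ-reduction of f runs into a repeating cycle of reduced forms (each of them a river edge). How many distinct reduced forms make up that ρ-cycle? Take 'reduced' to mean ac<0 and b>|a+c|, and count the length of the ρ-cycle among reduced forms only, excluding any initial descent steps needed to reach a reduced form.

D = 396, ⌊√D⌋ = 19
descent: ρ → (10,14,-5)  [lands on river]
river: ρ → (-5,16,7)
river: ρ → (7,12,-9)
river: ρ → (-9,6,10)
ρ-cycle length = 4 (tail of 1 descent step not counted)

4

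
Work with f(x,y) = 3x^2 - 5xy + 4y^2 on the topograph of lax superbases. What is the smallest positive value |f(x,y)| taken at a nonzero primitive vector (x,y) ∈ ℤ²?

translate: b→1 (≡-5 mod 6), so (3,-5,4)→(3,1,2)
flip: (3,1,2)→(2,-1,3)
reduced (well bottom): (2,-1,3) with a≤c, −a<b≤a
well minimum = a = 2

2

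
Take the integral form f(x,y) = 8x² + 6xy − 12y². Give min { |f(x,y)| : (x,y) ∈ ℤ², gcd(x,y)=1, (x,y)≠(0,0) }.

river: ρ → (-12,18,2)
river: ρ → (2,18,-12)
river: ρ → (-12,6,8)
river: ρ → (8,10,-10)
river: ρ → (-10,10,8)
river: ρ → (8,6,-12)
closes: descent 0, river 6
min |a| on river = 2

2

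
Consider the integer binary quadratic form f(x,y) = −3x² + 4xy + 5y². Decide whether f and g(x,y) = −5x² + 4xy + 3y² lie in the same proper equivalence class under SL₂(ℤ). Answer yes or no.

D₁ = 76, D₂ = 76
river cycle of f (length 6): (5, 6, -2), (-2, 6, 5), (5, 4, -3), (-3, 8, 1), (1, 8, -3), (-3, 4, 5)
river cycle of g (length 6): (3, 8, -1), (-1, 8, 3), (3, 4, -5), (-5, 6, 2), (2, 6, -5), (-5, 4, 3)
cycles differ ⇒ inequivalent

no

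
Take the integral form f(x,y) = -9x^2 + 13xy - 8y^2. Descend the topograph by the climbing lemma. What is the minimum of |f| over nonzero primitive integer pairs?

translate: b→5 (≡-13 mod 18), so (9,-13,8)→(9,5,4)
flip: (9,5,4)→(4,-5,9)
translate: b→3 (≡-5 mod 8), so (4,-5,9)→(4,3,8)
reduced (well bottom): (4,3,8) with a≤c, −a<b≤a
well minimum |f| = |-4| = 4 (negative-definite)

4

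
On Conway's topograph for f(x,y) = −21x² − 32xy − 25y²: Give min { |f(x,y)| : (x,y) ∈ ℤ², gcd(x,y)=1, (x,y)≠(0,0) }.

translate: b→-10 (≡32 mod 42), so (21,32,25)→(21,-10,14)
flip: (21,-10,14)→(14,10,21)
reduced (well bottom): (14,10,21) with a≤c, −a<b≤a
well minimum |f| = |-14| = 14 (negative-definite)

14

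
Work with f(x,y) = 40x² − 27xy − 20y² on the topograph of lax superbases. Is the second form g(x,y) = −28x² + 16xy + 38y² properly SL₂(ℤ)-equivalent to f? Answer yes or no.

D₁ = 3929, D₂ = 4512
discriminants differ ⇒ not SL₂(ℤ)-equivalent

no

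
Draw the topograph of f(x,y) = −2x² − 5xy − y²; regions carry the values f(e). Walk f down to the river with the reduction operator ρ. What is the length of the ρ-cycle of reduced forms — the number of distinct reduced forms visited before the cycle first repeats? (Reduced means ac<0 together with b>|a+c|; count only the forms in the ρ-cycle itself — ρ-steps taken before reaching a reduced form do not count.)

D = 17, ⌊√D⌋ = 4
descent: ρ → (-1,3,2)  [lands on river]
river: ρ → (2,1,-2)
river: ρ → (-2,3,1)
river: ρ → (1,3,-2)
river: ρ → (-2,1,2)
river: ρ → (2,3,-1)
ρ-cycle length = 6 (tail of 1 descent step not counted)

6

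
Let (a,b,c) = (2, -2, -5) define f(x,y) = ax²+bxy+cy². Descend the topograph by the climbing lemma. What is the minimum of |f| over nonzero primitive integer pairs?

descent: ρ → (-5,2,2)
descent: ρ → (2,6,-1)  [lands on river]
river: ρ → (-1,6,2)
closes: descent 2, river 2
min |a| on river = 1

1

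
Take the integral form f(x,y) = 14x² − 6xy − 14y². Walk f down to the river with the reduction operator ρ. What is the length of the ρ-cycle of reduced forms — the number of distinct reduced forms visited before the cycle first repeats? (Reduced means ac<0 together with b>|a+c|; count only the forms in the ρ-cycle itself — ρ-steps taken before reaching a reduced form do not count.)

D = 820, ⌊√D⌋ = 28
descent: ρ → (-14,6,14)  [lands on river]
river: ρ → (14,22,-6)
river: ρ → (-6,26,6)
river: ρ → (6,22,-14)
ρ-cycle length = 4 (tail of 1 descent step not counted)

4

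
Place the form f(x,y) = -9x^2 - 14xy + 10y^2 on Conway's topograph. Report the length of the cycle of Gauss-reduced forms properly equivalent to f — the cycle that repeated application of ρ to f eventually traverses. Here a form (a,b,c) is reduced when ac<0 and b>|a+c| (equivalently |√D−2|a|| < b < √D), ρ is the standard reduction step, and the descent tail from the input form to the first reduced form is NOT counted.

D = 556, ⌊√D⌋ = 23
descent: ρ → (10,14,-9)  [lands on river]
river: ρ → (-9,22,2)
river: ρ → (2,22,-9)
river: ρ → (-9,14,10)
river: ρ → (10,6,-13)
river: ρ → (-13,20,3)
river: ρ → (3,22,-6)
river: ρ → (-6,14,15)
river: ρ → (15,16,-5)
river: ρ → (-5,14,18)
river: ρ → (18,22,-1)
river: ρ → (-1,22,18)
river: ρ → (18,14,-5)
river: ρ → (-5,16,15)
river: ρ → (15,14,-6)
river: ρ → (-6,22,3)
river: ρ → (3,20,-13)
river: ρ → (-13,6,10)
ρ-cycle length = 18 (tail of 1 descent step not counted)

18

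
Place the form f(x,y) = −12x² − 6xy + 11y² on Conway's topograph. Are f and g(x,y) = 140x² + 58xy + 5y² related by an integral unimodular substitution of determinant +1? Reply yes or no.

D₁ = 564, D₂ = 564
river cycle of f (length 6): (11, 6, -12), (-12, 18, 5), (5, 22, -4), (-4, 18, 15), (15, 12, -7), (-7, 16, 11)
river cycle of g (length 6): (5, 22, -4), (-4, 18, 15), (15, 12, -7), (-7, 16, 11), (11, 6, -12), (-12, 18, 5)
cycles coincide ⇒ equivalent

yes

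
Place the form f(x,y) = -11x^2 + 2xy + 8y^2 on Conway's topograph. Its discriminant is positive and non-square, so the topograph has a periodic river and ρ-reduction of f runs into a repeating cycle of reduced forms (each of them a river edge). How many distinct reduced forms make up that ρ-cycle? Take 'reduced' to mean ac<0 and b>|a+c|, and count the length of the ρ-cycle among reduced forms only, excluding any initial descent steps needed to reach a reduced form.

D = 356, ⌊√D⌋ = 18
descent: ρ → (8,14,-5)  [lands on river]
river: ρ → (-5,16,5)
river: ρ → (5,14,-8)
river: ρ → (-8,18,1)
river: ρ → (1,18,-8)
river: ρ → (-8,14,5)
river: ρ → (5,16,-5)
river: ρ → (-5,14,8)
river: ρ → (8,18,-1)
river: ρ → (-1,18,8)
ρ-cycle length = 10 (tail of 1 descent step not counted)

10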